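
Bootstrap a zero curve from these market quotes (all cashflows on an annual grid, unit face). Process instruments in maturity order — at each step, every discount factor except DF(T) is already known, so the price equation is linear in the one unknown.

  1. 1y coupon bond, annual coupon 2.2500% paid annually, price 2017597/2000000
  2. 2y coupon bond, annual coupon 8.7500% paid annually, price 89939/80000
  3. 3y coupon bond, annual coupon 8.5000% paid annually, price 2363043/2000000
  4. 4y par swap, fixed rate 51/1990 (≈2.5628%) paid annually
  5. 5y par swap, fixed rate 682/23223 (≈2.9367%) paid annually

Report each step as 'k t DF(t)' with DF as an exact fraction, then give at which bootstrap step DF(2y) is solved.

1 1 4933/5000
2 2 1193/1250
3 3 9369/10000
4 4 9031/10000
5 5 2159/2500
DF(2y) is solved at step 2

step 1 [1y] bond c/1=9/400: DF=(2017597/2000000 − 9/400·(0))/(1+9/400) = 4933/5000 ≈ 0.986600
step 2 [2y] bond c/1=7/80: DF=(89939/80000 − 7/80·(0.986600))/(1+7/80) = 1193/1250 ≈ 0.954400
step 3 [3y] bond c/1=17/200: DF=(2363043/2000000 − 17/200·(0.986600+0.954400))/(1+17/200) = 9369/10000 ≈ 0.936900
step 4 [4y] swap r/1=51/1990: DF=(1 − 51/1990·(0.986600+0.954400+0.936900))/(1+51/1990) = 9031/10000 ≈ 0.903100
step 5 [5y] swap r/1=682/23223: DF=(1 − 682/23223·(0.986600+0.954400+0.936900+0.903100))/(1+682/23223) = 2159/2500 ≈ 0.863600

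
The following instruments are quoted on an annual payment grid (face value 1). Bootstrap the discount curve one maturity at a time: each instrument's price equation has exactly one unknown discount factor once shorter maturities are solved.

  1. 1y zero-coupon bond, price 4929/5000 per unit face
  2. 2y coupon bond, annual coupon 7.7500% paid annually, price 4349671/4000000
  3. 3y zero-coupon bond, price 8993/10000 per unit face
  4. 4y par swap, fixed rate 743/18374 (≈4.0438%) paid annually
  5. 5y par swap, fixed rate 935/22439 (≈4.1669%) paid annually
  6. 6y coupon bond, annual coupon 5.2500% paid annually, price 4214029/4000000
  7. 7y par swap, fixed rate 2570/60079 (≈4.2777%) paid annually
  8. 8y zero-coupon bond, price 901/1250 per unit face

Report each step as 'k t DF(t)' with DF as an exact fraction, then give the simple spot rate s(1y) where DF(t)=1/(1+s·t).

step 1 [1y] zero: DF = P = 4929/5000 ≈ 0.985800
step 2 [2y] bond c/1=31/400: DF=(4349671/4000000 − 31/400·(0.985800))/(1+31/400) = 9383/10000 ≈ 0.938300
step 3 [3y] zero: DF = P = 8993/10000 ≈ 0.899300
step 4 [4y] swap r/1=743/18374: DF=(1 − 743/18374·(0.985800+0.938300+0.899300))/(1+743/18374) = 4257/5000 ≈ 0.851400
step 5 [5y] swap r/1=935/22439: DF=(1 − 935/22439·(0.985800+0.938300+0.899300+0.851400))/(1+935/22439) = 813/1000 ≈ 0.813000
step 6 [6y] bond c/1=21/400: DF=(4214029/4000000 − 21/400·(0.985800+0.938300+0.899300+0.851400+0.813000))/(1+21/400) = 7771/10000 ≈ 0.777100
step 7 [7y] swap r/1=2570/60079: DF=(1 − 2570/60079·(0.985800+0.938300+0.899300+0.851400+0.813000+0.777100))/(1+2570/60079) = 743/1000 ≈ 0.743000
step 8 [8y] zero: DF = P = 901/1250 ≈ 0.720800

1 1 4929/5000
2 2 9383/10000
3 3 8993/10000
4 4 4257/5000
5 5 813/1000
6 6 7771/10000
7 7 743/1000
8 8 901/1250
s(1y) = (1/(4929/5000) − 1)/(1) = 71/4929 ≈ 1.4405%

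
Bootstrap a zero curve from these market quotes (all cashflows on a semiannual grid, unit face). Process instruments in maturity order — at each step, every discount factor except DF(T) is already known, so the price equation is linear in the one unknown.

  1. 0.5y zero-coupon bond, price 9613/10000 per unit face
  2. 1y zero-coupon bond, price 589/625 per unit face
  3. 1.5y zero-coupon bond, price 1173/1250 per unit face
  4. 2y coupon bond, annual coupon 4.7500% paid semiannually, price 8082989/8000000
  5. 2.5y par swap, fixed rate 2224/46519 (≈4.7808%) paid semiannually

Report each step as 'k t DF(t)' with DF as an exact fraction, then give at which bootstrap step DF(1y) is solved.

step 1 [0.5y] zero: DF = P = 9613/10000 ≈ 0.961300
step 2 [1y] zero: DF = P = 589/625 ≈ 0.942400
step 3 [1.5y] zero: DF = P = 1173/1250 ≈ 0.938400
step 4 [2y] bond c/2=19/800: DF=(8082989/8000000 − 19/800·(0.961300+0.942400+0.938400))/(1+19/800) = 921/1000 ≈ 0.921000
step 5 [2.5y] swap r/2=1112/46519: DF=(1 − 1112/46519·(0.961300+0.942400+0.938400+0.921000))/(1+1112/46519) = 1111/1250 ≈ 0.888800

1 1/2 9613/10000
2 1 589/625
3 3/2 1173/1250
4 2 921/1000
5 5/2 1111/1250
DF(1y) is solved at step 2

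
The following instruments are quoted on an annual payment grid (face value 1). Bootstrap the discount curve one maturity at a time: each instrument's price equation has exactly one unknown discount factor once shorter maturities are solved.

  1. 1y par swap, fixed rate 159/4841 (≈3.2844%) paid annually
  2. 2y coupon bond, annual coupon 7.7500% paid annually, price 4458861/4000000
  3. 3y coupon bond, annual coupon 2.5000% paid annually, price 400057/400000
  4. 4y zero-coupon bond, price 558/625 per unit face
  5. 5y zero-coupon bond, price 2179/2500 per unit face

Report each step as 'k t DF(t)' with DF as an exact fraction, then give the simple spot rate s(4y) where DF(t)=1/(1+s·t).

step 1 [1y] swap r/1=159/4841: DF=(1 − 159/4841·(0))/(1+159/4841) = 4841/5000 ≈ 0.968200
step 2 [2y] bond c/1=31/400: DF=(4458861/4000000 − 31/400·(0.968200))/(1+31/400) = 9649/10000 ≈ 0.964900
step 3 [3y] bond c/1=1/40: DF=(400057/400000 − 1/40·(0.968200+0.964900))/(1+1/40) = 4643/5000 ≈ 0.928600
step 4 [4y] zero: DF = P = 558/625 ≈ 0.892800
step 5 [5y] zero: DF = P = 2179/2500 ≈ 0.871600

1 1 4841/5000
2 2 9649/10000
3 3 4643/5000
4 4 558/625
5 5 2179/2500
s(4y) = (1/(558/625) − 1)/(4) = 67/2232 ≈ 3.0018%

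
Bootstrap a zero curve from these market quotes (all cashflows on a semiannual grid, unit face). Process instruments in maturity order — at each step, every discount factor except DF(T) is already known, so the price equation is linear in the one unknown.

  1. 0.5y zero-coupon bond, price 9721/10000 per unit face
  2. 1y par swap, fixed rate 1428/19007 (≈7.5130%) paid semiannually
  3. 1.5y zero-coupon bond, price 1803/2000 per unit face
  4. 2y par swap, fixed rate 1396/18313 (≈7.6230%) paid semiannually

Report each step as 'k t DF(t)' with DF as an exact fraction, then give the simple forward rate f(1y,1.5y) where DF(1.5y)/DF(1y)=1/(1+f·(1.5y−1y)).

step 1 [0.5y] zero: DF = P = 9721/10000 ≈ 0.972100
step 2 [1y] swap r/2=714/19007: DF=(1 − 714/19007·(0.972100))/(1+714/19007) = 4643/5000 ≈ 0.928600
step 3 [1.5y] zero: DF = P = 1803/2000 ≈ 0.901500
step 4 [2y] swap r/2=698/18313: DF=(1 − 698/18313·(0.972100+0.928600+0.901500))/(1+698/18313) = 2151/2500 ≈ 0.860400

1 1/2 9721/10000
2 1 4643/5000
3 3/2 1803/2000
4 2 2151/2500
f(1y,1.5y) = ((4643/5000)/(1803/2000) − 1)/(1/2) = 542/9015 ≈ 6.0122%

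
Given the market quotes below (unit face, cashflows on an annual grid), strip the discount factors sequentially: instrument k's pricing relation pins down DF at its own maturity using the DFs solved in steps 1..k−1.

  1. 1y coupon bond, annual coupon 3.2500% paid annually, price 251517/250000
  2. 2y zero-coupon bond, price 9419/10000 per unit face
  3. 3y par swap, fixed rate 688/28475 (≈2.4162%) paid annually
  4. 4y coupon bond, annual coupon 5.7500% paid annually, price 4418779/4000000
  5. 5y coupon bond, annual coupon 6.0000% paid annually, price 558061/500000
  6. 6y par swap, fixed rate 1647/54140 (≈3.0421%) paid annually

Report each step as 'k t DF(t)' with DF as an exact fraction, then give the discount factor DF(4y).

step 1 [1y] bond c/1=13/400: DF=(251517/250000 − 13/400·(0))/(1+13/400) = 609/625 ≈ 0.974400
step 2 [2y] zero: DF = P = 9419/10000 ≈ 0.941900
step 3 [3y] swap r/1=688/28475: DF=(1 − 688/28475·(0.974400+0.941900))/(1+688/28475) = 582/625 ≈ 0.931200
step 4 [4y] bond c/1=23/400: DF=(4418779/4000000 − 23/400·(0.974400+0.941900+0.931200))/(1+23/400) = 4449/5000 ≈ 0.889800
step 5 [5y] bond c/1=3/50: DF=(558061/500000 − 3/50·(0.974400+0.941900+0.931200+0.889800))/(1+3/50) = 4207/5000 ≈ 0.841400
step 6 [6y] swap r/1=1647/54140: DF=(1 − 1647/54140·(0.974400+0.941900+0.931200+0.889800+0.841400))/(1+1647/54140) = 8353/10000 ≈ 0.835300

1 1 609/625
2 2 9419/10000
3 3 582/625
4 4 4449/5000
5 5 4207/5000
6 6 8353/10000
DF(4y) = 4449/5000 ≈ 0.889800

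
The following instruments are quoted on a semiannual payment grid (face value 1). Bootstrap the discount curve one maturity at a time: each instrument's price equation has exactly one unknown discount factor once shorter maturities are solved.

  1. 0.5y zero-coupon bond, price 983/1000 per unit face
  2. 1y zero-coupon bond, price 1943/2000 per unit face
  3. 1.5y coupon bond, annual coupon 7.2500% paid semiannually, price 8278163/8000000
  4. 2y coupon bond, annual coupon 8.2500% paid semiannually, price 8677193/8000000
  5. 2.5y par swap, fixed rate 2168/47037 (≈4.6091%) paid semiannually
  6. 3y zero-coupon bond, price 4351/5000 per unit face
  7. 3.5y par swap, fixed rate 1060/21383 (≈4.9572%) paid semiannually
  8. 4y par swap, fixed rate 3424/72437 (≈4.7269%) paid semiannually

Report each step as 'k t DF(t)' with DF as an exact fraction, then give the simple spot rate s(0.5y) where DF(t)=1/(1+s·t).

1 1/2 983/1000
2 1 1943/2000
3 3/2 4651/5000
4 2 4637/5000
5 5/2 2229/2500
6 3 4351/5000
7 7/2 841/1000
8 4 518/625
s(0.5y) = (1/(983/1000) − 1)/(1/2) = 34/983 ≈ 3.4588%

step 1 [0.5y] zero: DF = P = 983/1000 ≈ 0.983000
step 2 [1y] zero: DF = P = 1943/2000 ≈ 0.971500
step 3 [1.5y] bond c/2=29/800: DF=(8278163/8000000 − 29/800·(0.983000+0.971500))/(1+29/800) = 4651/5000 ≈ 0.930200
step 4 [2y] bond c/2=33/800: DF=(8677193/8000000 − 33/800·(0.983000+0.971500+0.930200))/(1+33/800) = 4637/5000 ≈ 0.927400
step 5 [2.5y] swap r/2=1084/47037: DF=(1 − 1084/47037·(0.983000+0.971500+0.930200+0.927400))/(1+1084/47037) = 2229/2500 ≈ 0.891600
step 6 [3y] zero: DF = P = 4351/5000 ≈ 0.870200
step 7 [3.5y] swap r/2=530/21383: DF=(1 − 530/21383·(0.983000+0.971500+0.930200+0.927400+0.891600+0.870200))/(1+530/21383) = 841/1000 ≈ 0.841000
step 8 [4y] swap r/2=1712/72437: DF=(1 − 1712/72437·(0.983000+0.971500+0.930200+0.927400+0.891600+0.870200+0.841000))/(1+1712/72437) = 518/625 ≈ 0.828800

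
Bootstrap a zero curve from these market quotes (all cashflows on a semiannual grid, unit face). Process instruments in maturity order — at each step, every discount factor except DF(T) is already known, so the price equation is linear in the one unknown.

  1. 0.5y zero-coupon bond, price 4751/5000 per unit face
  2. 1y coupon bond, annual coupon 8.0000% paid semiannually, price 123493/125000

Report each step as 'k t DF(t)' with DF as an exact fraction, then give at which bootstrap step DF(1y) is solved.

step 1 [0.5y] zero: DF = P = 4751/5000 ≈ 0.950200
step 2 [1y] bond c/2=1/25: DF=(123493/125000 − 1/25·(0.950200))/(1+1/25) = 4567/5000 ≈ 0.913400

1 1/2 4751/5000
2 1 4567/5000
DF(1y) is solved at step 2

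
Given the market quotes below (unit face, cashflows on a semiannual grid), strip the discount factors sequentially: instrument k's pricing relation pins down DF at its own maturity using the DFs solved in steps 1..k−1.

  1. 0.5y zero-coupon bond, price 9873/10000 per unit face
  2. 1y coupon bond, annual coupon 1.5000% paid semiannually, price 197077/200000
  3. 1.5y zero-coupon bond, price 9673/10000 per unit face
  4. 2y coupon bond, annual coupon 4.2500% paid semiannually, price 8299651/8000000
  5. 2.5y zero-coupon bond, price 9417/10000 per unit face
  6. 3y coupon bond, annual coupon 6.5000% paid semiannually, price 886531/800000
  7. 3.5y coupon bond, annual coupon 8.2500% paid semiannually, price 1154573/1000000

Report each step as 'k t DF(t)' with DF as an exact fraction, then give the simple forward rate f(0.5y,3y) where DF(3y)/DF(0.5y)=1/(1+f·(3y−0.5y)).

step 1 [0.5y] zero: DF = P = 9873/10000 ≈ 0.987300
step 2 [1y] bond c/2=3/400: DF=(197077/200000 − 3/400·(0.987300))/(1+3/400) = 9707/10000 ≈ 0.970700
step 3 [1.5y] zero: DF = P = 9673/10000 ≈ 0.967300
step 4 [2y] bond c/2=17/800: DF=(8299651/8000000 − 17/800·(0.987300+0.970700+0.967300))/(1+17/800) = 191/200 ≈ 0.955000
step 5 [2.5y] zero: DF = P = 9417/10000 ≈ 0.941700
step 6 [3y] bond c/2=13/400: DF=(886531/800000 − 13/400·(0.987300+0.970700+0.967300+0.955000+0.941700))/(1+13/400) = 1843/2000 ≈ 0.921500
step 7 [3.5y] bond c/2=33/800: DF=(1154573/1000000 − 33/800·(0.987300+0.970700+0.967300+0.955000+0.941700+0.921500))/(1+33/800) = 8813/10000 ≈ 0.881300

1 1/2 9873/10000
2 1 9707/10000
3 3/2 9673/10000
4 2 191/200
5 5/2 9417/10000
6 3 1843/2000
7 7/2 8813/10000
f(0.5y,3y) = ((9873/10000)/(1843/2000) − 1)/(5/2) = 1316/46075 ≈ 2.8562%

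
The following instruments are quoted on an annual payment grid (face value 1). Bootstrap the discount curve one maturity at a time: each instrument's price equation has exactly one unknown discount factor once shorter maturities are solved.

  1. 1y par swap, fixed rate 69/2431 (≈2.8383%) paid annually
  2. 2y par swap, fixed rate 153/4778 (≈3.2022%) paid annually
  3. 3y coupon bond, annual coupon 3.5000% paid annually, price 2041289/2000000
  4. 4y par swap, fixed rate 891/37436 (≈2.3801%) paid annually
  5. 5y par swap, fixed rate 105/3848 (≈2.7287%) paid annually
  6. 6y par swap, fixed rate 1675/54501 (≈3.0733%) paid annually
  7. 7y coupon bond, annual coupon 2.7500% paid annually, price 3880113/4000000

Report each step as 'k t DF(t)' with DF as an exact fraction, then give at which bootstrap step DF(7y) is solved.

step 1 [1y] swap r/1=69/2431: DF=(1 − 69/2431·(0))/(1+69/2431) = 2431/2500 ≈ 0.972400
step 2 [2y] swap r/1=153/4778: DF=(1 − 153/4778·(0.972400))/(1+153/4778) = 2347/2500 ≈ 0.938800
step 3 [3y] bond c/1=7/200: DF=(2041289/2000000 − 7/200·(0.972400+0.938800))/(1+7/200) = 1843/2000 ≈ 0.921500
step 4 [4y] swap r/1=891/37436: DF=(1 − 891/37436·(0.972400+0.938800+0.921500))/(1+891/37436) = 9109/10000 ≈ 0.910900
step 5 [5y] swap r/1=105/3848: DF=(1 − 105/3848·(0.972400+0.938800+0.921500+0.910900))/(1+105/3848) = 437/500 ≈ 0.874000
step 6 [6y] swap r/1=1675/54501: DF=(1 − 1675/54501·(0.972400+0.938800+0.921500+0.910900+0.874000))/(1+1675/54501) = 333/400 ≈ 0.832500
step 7 [7y] bond c/1=11/400: DF=(3880113/4000000 − 11/400·(0.972400+0.938800+0.921500+0.910900+0.874000+0.832500))/(1+11/400) = 3991/5000 ≈ 0.798200

1 1 2431/2500
2 2 2347/2500
3 3 1843/2000
4 4 9109/10000
5 5 437/500
6 6 333/400
7 7 3991/5000
DF(7y) is solved at step 7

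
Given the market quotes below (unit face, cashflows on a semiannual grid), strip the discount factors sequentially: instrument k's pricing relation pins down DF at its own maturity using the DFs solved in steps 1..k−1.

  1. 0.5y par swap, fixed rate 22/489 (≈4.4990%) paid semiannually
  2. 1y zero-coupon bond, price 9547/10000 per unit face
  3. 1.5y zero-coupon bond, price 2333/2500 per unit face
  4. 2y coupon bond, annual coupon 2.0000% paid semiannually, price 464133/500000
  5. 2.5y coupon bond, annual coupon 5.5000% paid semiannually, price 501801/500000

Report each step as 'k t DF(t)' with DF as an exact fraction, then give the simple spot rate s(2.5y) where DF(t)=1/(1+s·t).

1 1/2 489/500
2 1 9547/10000
3 3/2 2333/2500
4 2 8907/10000
5 5/2 4381/5000
s(2.5y) = (1/(4381/5000) − 1)/(5/2) = 1238/21905 ≈ 5.6517%

step 1 [0.5y] swap r/2=11/489: DF=(1 − 11/489·(0))/(1+11/489) = 489/500 ≈ 0.978000
step 2 [1y] zero: DF = P = 9547/10000 ≈ 0.954700
step 3 [1.5y] zero: DF = P = 2333/2500 ≈ 0.933200
step 4 [2y] bond c/2=1/100: DF=(464133/500000 − 1/100·(0.978000+0.954700+0.933200))/(1+1/100) = 8907/10000 ≈ 0.890700
step 5 [2.5y] bond c/2=11/400: DF=(501801/500000 − 11/400·(0.978000+0.954700+0.933200+0.890700))/(1+11/400) = 4381/5000 ≈ 0.876200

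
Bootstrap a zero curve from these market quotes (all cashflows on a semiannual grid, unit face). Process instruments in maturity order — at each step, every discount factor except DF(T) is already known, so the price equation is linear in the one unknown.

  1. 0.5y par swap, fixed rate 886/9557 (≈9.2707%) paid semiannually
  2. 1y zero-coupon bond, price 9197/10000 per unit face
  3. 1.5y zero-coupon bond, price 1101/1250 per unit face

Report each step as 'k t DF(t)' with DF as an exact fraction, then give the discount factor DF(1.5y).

1 1/2 9557/10000
2 1 9197/10000
3 3/2 1101/1250
DF(1.5y) = 1101/1250 ≈ 0.880800

step 1 [0.5y] swap r/2=443/9557: DF=(1 − 443/9557·(0))/(1+443/9557) = 9557/10000 ≈ 0.955700
step 2 [1y] zero: DF = P = 9197/10000 ≈ 0.919700
step 3 [1.5y] zero: DF = P = 1101/1250 ≈ 0.880800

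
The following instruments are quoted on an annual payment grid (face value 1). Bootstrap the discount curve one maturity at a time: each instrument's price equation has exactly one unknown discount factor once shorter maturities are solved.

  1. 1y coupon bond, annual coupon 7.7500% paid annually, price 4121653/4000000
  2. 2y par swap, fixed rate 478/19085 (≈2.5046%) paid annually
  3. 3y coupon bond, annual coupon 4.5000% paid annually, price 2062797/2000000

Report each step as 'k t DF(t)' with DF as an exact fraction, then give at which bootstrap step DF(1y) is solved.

step 1 [1y] bond c/1=31/400: DF=(4121653/4000000 − 31/400·(0))/(1+31/400) = 9563/10000 ≈ 0.956300
step 2 [2y] swap r/1=478/19085: DF=(1 − 478/19085·(0.956300))/(1+478/19085) = 4761/5000 ≈ 0.952200
step 3 [3y] bond c/1=9/200: DF=(2062797/2000000 − 9/200·(0.956300+0.952200))/(1+9/200) = 1131/1250 ≈ 0.904800

1 1 9563/10000
2 2 4761/5000
3 3 1131/1250
DF(1y) is solved at step 1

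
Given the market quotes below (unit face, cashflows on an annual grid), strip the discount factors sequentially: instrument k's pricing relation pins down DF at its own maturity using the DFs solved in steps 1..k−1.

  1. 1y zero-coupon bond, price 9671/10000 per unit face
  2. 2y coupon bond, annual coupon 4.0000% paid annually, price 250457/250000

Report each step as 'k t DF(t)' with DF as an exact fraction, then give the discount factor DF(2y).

step 1 [1y] zero: DF = P = 9671/10000 ≈ 0.967100
step 2 [2y] bond c/1=1/25: DF=(250457/250000 − 1/25·(0.967100))/(1+1/25) = 9261/10000 ≈ 0.926100

1 1 9671/10000
2 2 9261/10000
DF(2y) = 9261/10000 ≈ 0.926100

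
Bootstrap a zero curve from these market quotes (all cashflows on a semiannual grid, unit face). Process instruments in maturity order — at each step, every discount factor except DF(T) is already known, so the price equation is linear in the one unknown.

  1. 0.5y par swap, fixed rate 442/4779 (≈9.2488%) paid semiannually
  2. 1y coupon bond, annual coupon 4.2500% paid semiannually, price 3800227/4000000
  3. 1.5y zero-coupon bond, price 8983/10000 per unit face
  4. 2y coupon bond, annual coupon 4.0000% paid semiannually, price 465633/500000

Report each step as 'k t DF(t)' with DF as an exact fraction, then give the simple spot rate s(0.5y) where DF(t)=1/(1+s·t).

step 1 [0.5y] swap r/2=221/4779: DF=(1 − 221/4779·(0))/(1+221/4779) = 4779/5000 ≈ 0.955800
step 2 [1y] bond c/2=17/800: DF=(3800227/4000000 − 17/800·(0.955800))/(1+17/800) = 569/625 ≈ 0.910400
step 3 [1.5y] zero: DF = P = 8983/10000 ≈ 0.898300
step 4 [2y] bond c/2=1/50: DF=(465633/500000 − 1/50·(0.955800+0.910400+0.898300))/(1+1/50) = 2147/2500 ≈ 0.858800

1 1/2 4779/5000
2 1 569/625
3 3/2 8983/10000
4 2 2147/2500
s(0.5y) = (1/(4779/5000) − 1)/(1/2) = 442/4779 ≈ 9.2488%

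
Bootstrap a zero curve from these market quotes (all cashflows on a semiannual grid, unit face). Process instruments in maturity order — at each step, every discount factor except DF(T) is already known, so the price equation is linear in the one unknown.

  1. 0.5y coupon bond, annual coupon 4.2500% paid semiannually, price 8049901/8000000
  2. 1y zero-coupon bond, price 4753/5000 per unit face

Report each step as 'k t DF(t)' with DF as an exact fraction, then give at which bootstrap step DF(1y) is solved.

step 1 [0.5y] bond c/2=17/800: DF=(8049901/8000000 − 17/800·(0))/(1+17/800) = 9853/10000 ≈ 0.985300
step 2 [1y] zero: DF = P = 4753/5000 ≈ 0.950600

1 1/2 9853/10000
2 1 4753/5000
DF(1y) is solved at step 2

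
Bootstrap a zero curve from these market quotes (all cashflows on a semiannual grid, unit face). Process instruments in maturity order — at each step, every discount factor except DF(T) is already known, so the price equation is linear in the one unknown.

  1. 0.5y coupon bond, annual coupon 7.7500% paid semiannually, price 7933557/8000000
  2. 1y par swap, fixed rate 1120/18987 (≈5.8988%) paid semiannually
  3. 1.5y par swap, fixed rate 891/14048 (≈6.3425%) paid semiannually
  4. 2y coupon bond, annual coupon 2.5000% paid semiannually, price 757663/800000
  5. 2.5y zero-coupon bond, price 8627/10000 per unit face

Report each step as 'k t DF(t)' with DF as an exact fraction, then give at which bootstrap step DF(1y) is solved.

1 1/2 9547/10000
2 1 118/125
3 3/2 9109/10000
4 2 9007/10000
5 5/2 8627/10000
DF(1y) is solved at step 2

step 1 [0.5y] bond c/2=31/800: DF=(7933557/8000000 − 31/800·(0))/(1+31/800) = 9547/10000 ≈ 0.954700
step 2 [1y] swap r/2=560/18987: DF=(1 − 560/18987·(0.954700))/(1+560/18987) = 118/125 ≈ 0.944000
step 3 [1.5y] swap r/2=891/28096: DF=(1 − 891/28096·(0.954700+0.944000))/(1+891/28096) = 9109/10000 ≈ 0.910900
step 4 [2y] bond c/2=1/80: DF=(757663/800000 − 1/80·(0.954700+0.944000+0.910900))/(1+1/80) = 9007/10000 ≈ 0.900700
step 5 [2.5y] zero: DF = P = 8627/10000 ≈ 0.862700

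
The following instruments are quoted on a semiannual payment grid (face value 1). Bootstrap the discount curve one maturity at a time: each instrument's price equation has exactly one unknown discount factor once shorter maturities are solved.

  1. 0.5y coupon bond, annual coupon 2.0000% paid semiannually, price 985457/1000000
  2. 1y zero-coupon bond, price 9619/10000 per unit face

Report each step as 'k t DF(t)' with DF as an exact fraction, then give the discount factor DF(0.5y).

1 1/2 9757/10000
2 1 9619/10000
DF(0.5y) = 9757/10000 ≈ 0.975700

step 1 [0.5y] bond c/2=1/100: DF=(985457/1000000 − 1/100·(0))/(1+1/100) = 9757/10000 ≈ 0.975700
step 2 [1y] zero: DF = P = 9619/10000 ≈ 0.961900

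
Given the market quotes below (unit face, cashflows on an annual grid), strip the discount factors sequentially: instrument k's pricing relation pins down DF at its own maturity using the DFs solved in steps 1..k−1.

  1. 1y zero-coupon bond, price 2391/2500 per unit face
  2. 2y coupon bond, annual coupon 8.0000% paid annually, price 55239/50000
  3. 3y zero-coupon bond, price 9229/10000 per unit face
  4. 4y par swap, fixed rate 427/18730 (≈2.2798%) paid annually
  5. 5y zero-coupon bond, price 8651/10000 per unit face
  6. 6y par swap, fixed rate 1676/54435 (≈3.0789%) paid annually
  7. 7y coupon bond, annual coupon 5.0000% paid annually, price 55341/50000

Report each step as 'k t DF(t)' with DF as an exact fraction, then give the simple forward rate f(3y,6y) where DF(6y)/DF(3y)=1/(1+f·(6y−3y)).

1 1 2391/2500
2 2 9521/10000
3 3 9229/10000
4 4 4573/5000
5 5 8651/10000
6 6 2081/2500
7 7 7949/10000
f(3y,6y) = ((9229/10000)/(2081/2500) − 1)/(3) = 905/24972 ≈ 3.6241%

step 1 [1y] zero: DF = P = 2391/2500 ≈ 0.956400
step 2 [2y] bond c/1=2/25: DF=(55239/50000 − 2/25·(0.956400))/(1+2/25) = 9521/10000 ≈ 0.952100
step 3 [3y] zero: DF = P = 9229/10000 ≈ 0.922900
step 4 [4y] swap r/1=427/18730: DF=(1 − 427/18730·(0.956400+0.952100+0.922900))/(1+427/18730) = 4573/5000 ≈ 0.914600
step 5 [5y] zero: DF = P = 8651/10000 ≈ 0.865100
step 6 [6y] swap r/1=1676/54435: DF=(1 − 1676/54435·(0.956400+0.952100+0.922900+0.914600+0.865100))/(1+1676/54435) = 2081/2500 ≈ 0.832400
step 7 [7y] bond c/1=1/20: DF=(55341/50000 − 1/20·(0.956400+0.952100+0.922900+0.914600+0.865100+0.832400))/(1+1/20) = 7949/10000 ≈ 0.794900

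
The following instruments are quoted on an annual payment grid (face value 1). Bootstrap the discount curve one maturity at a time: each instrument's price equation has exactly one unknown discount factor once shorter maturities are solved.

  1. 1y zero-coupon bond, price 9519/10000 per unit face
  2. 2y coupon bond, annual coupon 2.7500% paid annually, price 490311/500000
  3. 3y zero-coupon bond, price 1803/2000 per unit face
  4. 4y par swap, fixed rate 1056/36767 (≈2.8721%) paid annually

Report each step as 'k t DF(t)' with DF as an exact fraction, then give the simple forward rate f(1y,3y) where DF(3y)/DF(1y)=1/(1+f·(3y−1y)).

step 1 [1y] zero: DF = P = 9519/10000 ≈ 0.951900
step 2 [2y] bond c/1=11/400: DF=(490311/500000 − 11/400·(0.951900))/(1+11/400) = 9289/10000 ≈ 0.928900
step 3 [3y] zero: DF = P = 1803/2000 ≈ 0.901500
step 4 [4y] swap r/1=1056/36767: DF=(1 − 1056/36767·(0.951900+0.928900+0.901500))/(1+1056/36767) = 559/625 ≈ 0.894400

1 1 9519/10000
2 2 9289/10000
3 3 1803/2000
4 4 559/625
f(1y,3y) = ((9519/10000)/(1803/2000) − 1)/(2) = 84/3005 ≈ 2.7953%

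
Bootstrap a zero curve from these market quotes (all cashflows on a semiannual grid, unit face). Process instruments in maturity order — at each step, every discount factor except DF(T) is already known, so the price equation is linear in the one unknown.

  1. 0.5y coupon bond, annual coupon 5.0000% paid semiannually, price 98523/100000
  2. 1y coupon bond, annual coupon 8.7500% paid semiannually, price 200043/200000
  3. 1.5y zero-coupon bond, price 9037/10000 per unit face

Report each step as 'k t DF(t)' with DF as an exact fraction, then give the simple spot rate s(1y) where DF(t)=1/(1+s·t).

1 1/2 2403/2500
2 1 459/500
3 3/2 9037/10000
s(1y) = (1/(459/500) − 1)/(1) = 41/459 ≈ 8.9325%

step 1 [0.5y] bond c/2=1/40: DF=(98523/100000 − 1/40·(0))/(1+1/40) = 2403/2500 ≈ 0.961200
step 2 [1y] bond c/2=7/160: DF=(200043/200000 − 7/160·(0.961200))/(1+7/160) = 459/500 ≈ 0.918000
step 3 [1.5y] zero: DF = P = 9037/10000 ≈ 0.903700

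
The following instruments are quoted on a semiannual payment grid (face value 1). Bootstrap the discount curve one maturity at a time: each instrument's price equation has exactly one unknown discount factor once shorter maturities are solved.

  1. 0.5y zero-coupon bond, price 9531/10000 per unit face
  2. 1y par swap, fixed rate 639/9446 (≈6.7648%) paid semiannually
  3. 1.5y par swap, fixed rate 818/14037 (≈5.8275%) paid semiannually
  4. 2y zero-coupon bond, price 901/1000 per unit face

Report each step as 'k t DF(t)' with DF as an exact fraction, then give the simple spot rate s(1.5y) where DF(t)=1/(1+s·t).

step 1 [0.5y] zero: DF = P = 9531/10000 ≈ 0.953100
step 2 [1y] swap r/2=639/18892: DF=(1 − 639/18892·(0.953100))/(1+639/18892) = 9361/10000 ≈ 0.936100
step 3 [1.5y] swap r/2=409/14037: DF=(1 − 409/14037·(0.953100+0.936100))/(1+409/14037) = 4591/5000 ≈ 0.918200
step 4 [2y] zero: DF = P = 901/1000 ≈ 0.901000

1 1/2 9531/10000
2 1 9361/10000
3 3/2 4591/5000
4 2 901/1000
s(1.5y) = (1/(4591/5000) − 1)/(3/2) = 818/13773 ≈ 5.9392%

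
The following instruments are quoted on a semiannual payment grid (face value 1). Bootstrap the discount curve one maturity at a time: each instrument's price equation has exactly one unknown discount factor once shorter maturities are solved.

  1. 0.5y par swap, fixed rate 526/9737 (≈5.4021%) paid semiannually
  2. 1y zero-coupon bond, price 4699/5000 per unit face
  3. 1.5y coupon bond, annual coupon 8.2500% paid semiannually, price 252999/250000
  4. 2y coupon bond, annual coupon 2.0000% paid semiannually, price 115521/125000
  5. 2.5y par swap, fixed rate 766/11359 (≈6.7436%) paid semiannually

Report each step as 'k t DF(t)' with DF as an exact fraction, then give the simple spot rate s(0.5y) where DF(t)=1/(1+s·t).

step 1 [0.5y] swap r/2=263/9737: DF=(1 − 263/9737·(0))/(1+263/9737) = 9737/10000 ≈ 0.973700
step 2 [1y] zero: DF = P = 4699/5000 ≈ 0.939800
step 3 [1.5y] bond c/2=33/800: DF=(252999/250000 − 33/800·(0.973700+0.939800))/(1+33/800) = 8961/10000 ≈ 0.896100
step 4 [2y] bond c/2=1/100: DF=(115521/125000 − 1/100·(0.973700+0.939800+0.896100))/(1+1/100) = 1109/1250 ≈ 0.887200
step 5 [2.5y] swap r/2=383/11359: DF=(1 − 383/11359·(0.973700+0.939800+0.896100+0.887200))/(1+383/11359) = 2117/2500 ≈ 0.846800

1 1/2 9737/10000
2 1 4699/5000
3 3/2 8961/10000
4 2 1109/1250
5 5/2 2117/2500
s(0.5y) = (1/(9737/10000) − 1)/(1/2) = 526/9737 ≈ 5.4021%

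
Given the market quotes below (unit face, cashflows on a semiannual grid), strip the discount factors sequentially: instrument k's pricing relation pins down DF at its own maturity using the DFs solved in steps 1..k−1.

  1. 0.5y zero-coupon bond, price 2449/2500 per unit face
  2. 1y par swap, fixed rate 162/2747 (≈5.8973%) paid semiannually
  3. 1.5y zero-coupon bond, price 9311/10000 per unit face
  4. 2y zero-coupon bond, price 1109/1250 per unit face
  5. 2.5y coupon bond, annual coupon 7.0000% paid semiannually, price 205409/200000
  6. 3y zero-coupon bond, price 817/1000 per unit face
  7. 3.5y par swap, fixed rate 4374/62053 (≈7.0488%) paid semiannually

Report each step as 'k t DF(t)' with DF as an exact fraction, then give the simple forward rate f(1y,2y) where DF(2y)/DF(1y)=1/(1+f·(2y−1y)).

1 1/2 2449/2500
2 1 9433/10000
3 3/2 9311/10000
4 2 1109/1250
5 5/2 4329/5000
6 3 817/1000
7 7/2 7813/10000
f(1y,2y) = ((9433/10000)/(1109/1250) − 1)/(1) = 561/8872 ≈ 6.3233%

step 1 [0.5y] zero: DF = P = 2449/2500 ≈ 0.979600
step 2 [1y] swap r/2=81/2747: DF=(1 − 81/2747·(0.979600))/(1+81/2747) = 9433/10000 ≈ 0.943300
step 3 [1.5y] zero: DF = P = 9311/10000 ≈ 0.931100
step 4 [2y] zero: DF = P = 1109/1250 ≈ 0.887200
step 5 [2.5y] bond c/2=7/200: DF=(205409/200000 − 7/200·(0.979600+0.943300+0.931100+0.887200))/(1+7/200) = 4329/5000 ≈ 0.865800
step 6 [3y] zero: DF = P = 817/1000 ≈ 0.817000
step 7 [3.5y] swap r/2=2187/62053: DF=(1 − 2187/62053·(0.979600+0.943300+0.931100+0.887200+0.865800+0.817000))/(1+2187/62053) = 7813/10000 ≈ 0.781300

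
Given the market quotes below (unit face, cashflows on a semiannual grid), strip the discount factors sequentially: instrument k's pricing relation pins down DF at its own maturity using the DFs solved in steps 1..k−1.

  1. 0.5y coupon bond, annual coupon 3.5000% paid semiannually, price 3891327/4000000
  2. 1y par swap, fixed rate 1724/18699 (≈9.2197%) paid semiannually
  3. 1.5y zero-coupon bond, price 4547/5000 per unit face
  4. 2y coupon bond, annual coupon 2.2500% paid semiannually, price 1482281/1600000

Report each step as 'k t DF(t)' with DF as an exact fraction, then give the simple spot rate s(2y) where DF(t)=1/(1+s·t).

1 1/2 9561/10000
2 1 4569/5000
3 3/2 4547/5000
4 2 2213/2500
s(2y) = (1/(2213/2500) − 1)/(2) = 287/4426 ≈ 6.4844%

step 1 [0.5y] bond c/2=7/400: DF=(3891327/4000000 − 7/400·(0))/(1+7/400) = 9561/10000 ≈ 0.956100
step 2 [1y] swap r/2=862/18699: DF=(1 − 862/18699·(0.956100))/(1+862/18699) = 4569/5000 ≈ 0.913800
step 3 [1.5y] zero: DF = P = 4547/5000 ≈ 0.909400
step 4 [2y] bond c/2=9/800: DF=(1482281/1600000 − 9/800·(0.956100+0.913800+0.909400))/(1+9/800) = 2213/2500 ≈ 0.885200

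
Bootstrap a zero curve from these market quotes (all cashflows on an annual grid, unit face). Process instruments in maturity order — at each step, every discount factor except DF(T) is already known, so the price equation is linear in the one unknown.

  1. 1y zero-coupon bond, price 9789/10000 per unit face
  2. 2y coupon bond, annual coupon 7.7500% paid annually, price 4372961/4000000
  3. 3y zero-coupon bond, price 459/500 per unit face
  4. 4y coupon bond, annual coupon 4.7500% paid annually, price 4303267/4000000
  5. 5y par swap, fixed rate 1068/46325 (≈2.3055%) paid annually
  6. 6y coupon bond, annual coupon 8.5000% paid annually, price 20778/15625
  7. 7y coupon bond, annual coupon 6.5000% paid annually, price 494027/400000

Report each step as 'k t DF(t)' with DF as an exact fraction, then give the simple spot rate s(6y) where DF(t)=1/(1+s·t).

step 1 [1y] zero: DF = P = 9789/10000 ≈ 0.978900
step 2 [2y] bond c/1=31/400: DF=(4372961/4000000 − 31/400·(0.978900))/(1+31/400) = 4721/5000 ≈ 0.944200
step 3 [3y] zero: DF = P = 459/500 ≈ 0.918000
step 4 [4y] bond c/1=19/400: DF=(4303267/4000000 − 19/400·(0.978900+0.944200+0.918000))/(1+19/400) = 4491/5000 ≈ 0.898200
step 5 [5y] swap r/1=1068/46325: DF=(1 − 1068/46325·(0.978900+0.944200+0.918000+0.898200))/(1+1068/46325) = 2233/2500 ≈ 0.893200
step 6 [6y] bond c/1=17/200: DF=(20778/15625 − 17/200·(0.978900+0.944200+0.918000+0.898200+0.893200))/(1+17/200) = 8627/10000 ≈ 0.862700
step 7 [7y] bond c/1=13/200: DF=(494027/400000 − 13/200·(0.978900+0.944200+0.918000+0.898200+0.893200+0.862700))/(1+13/200) = 8243/10000 ≈ 0.824300

1 1 9789/10000
2 2 4721/5000
3 3 459/500
4 4 4491/5000
5 5 2233/2500
6 6 8627/10000
7 7 8243/10000
s(6y) = (1/(8627/10000) − 1)/(6) = 1373/51762 ≈ 2.6525%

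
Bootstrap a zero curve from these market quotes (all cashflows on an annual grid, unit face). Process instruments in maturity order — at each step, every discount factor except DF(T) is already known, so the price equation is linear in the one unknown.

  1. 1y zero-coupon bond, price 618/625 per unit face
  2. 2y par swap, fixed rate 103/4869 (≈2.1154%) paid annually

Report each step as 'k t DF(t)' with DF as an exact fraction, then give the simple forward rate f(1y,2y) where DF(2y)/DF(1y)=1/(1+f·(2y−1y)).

step 1 [1y] zero: DF = P = 618/625 ≈ 0.988800
step 2 [2y] swap r/1=103/4869: DF=(1 − 103/4869·(0.988800))/(1+103/4869) = 2397/2500 ≈ 0.958800

1 1 618/625
2 2 2397/2500
f(1y,2y) = ((618/625)/(2397/2500) − 1)/(1) = 25/799 ≈ 3.1289%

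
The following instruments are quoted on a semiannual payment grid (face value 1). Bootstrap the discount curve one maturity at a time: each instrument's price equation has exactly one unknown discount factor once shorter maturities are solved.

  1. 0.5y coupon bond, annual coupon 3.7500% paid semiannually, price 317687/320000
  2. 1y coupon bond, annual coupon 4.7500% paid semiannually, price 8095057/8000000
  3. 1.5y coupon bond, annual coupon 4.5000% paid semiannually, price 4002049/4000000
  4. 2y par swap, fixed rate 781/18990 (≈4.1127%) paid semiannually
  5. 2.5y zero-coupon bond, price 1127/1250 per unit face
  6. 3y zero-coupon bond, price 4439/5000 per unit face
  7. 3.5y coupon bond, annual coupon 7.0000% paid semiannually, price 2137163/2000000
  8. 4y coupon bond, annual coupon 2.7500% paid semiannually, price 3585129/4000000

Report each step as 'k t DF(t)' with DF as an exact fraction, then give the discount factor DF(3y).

step 1 [0.5y] bond c/2=3/160: DF=(317687/320000 − 3/160·(0))/(1+3/160) = 1949/2000 ≈ 0.974500
step 2 [1y] bond c/2=19/800: DF=(8095057/8000000 − 19/800·(0.974500))/(1+19/800) = 4829/5000 ≈ 0.965800
step 3 [1.5y] bond c/2=9/400: DF=(4002049/4000000 − 9/400·(0.974500+0.965800))/(1+9/400) = 4679/5000 ≈ 0.935800
step 4 [2y] swap r/2=781/37980: DF=(1 − 781/37980·(0.974500+0.965800+0.935800))/(1+781/37980) = 9219/10000 ≈ 0.921900
step 5 [2.5y] zero: DF = P = 1127/1250 ≈ 0.901600
step 6 [3y] zero: DF = P = 4439/5000 ≈ 0.887800
step 7 [3.5y] bond c/2=7/200: DF=(2137163/2000000 − 7/200·(0.974500+0.965800+0.935800+0.921900+0.901600+0.887800))/(1+7/200) = 1687/2000 ≈ 0.843500
step 8 [4y] bond c/2=11/800: DF=(3585129/4000000 − 11/800·(0.974500+0.965800+0.935800+0.921900+0.901600+0.887800+0.843500))/(1+11/800) = 7969/10000 ≈ 0.796900

1 1/2 1949/2000
2 1 4829/5000
3 3/2 4679/5000
4 2 9219/10000
5 5/2 1127/1250
6 3 4439/5000
7 7/2 1687/2000
8 4 7969/10000
DF(3y) = 4439/5000 ≈ 0.887800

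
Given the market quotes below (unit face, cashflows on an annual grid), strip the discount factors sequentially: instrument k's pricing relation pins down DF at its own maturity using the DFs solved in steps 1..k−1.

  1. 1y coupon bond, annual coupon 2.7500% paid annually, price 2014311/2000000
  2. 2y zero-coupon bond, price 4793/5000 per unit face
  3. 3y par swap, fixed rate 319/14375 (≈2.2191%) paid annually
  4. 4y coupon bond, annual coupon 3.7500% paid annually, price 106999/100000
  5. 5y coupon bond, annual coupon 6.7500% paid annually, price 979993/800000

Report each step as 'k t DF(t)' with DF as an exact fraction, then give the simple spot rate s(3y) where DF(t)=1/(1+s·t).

step 1 [1y] bond c/1=11/400: DF=(2014311/2000000 − 11/400·(0))/(1+11/400) = 4901/5000 ≈ 0.980200
step 2 [2y] zero: DF = P = 4793/5000 ≈ 0.958600
step 3 [3y] swap r/1=319/14375: DF=(1 − 319/14375·(0.980200+0.958600))/(1+319/14375) = 4681/5000 ≈ 0.936200
step 4 [4y] bond c/1=3/80: DF=(106999/100000 − 3/80·(0.980200+0.958600+0.936200))/(1+3/80) = 4637/5000 ≈ 0.927400
step 5 [5y] bond c/1=27/400: DF=(979993/800000 − 27/400·(0.980200+0.958600+0.936200+0.927400))/(1+27/400) = 9071/10000 ≈ 0.907100

1 1 4901/5000
2 2 4793/5000
3 3 4681/5000
4 4 4637/5000
5 5 9071/10000
s(3y) = (1/(4681/5000) − 1)/(3) = 319/14043 ≈ 2.2716%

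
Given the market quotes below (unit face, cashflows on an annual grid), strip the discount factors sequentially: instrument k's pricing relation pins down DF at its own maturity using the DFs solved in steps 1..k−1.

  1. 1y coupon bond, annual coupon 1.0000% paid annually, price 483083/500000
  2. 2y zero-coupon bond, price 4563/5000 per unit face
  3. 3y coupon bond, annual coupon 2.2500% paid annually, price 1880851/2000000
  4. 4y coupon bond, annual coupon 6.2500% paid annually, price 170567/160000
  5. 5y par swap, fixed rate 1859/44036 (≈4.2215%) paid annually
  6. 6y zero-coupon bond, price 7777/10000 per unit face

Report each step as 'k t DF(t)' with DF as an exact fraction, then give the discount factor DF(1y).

1 1 4783/5000
2 2 4563/5000
3 3 4393/5000
4 4 8417/10000
5 5 8141/10000
6 6 7777/10000
DF(1y) = 4783/5000 ≈ 0.956600

step 1 [1y] bond c/1=1/100: DF=(483083/500000 − 1/100·(0))/(1+1/100) = 4783/5000 ≈ 0.956600
step 2 [2y] zero: DF = P = 4563/5000 ≈ 0.912600
step 3 [3y] bond c/1=9/400: DF=(1880851/2000000 − 9/400·(0.956600+0.912600))/(1+9/400) = 4393/5000 ≈ 0.878600
step 4 [4y] bond c/1=1/16: DF=(170567/160000 − 1/16·(0.956600+0.912600+0.878600))/(1+1/16) = 8417/10000 ≈ 0.841700
step 5 [5y] swap r/1=1859/44036: DF=(1 − 1859/44036·(0.956600+0.912600+0.878600+0.841700))/(1+1859/44036) = 8141/10000 ≈ 0.814100
step 6 [6y] zero: DF = P = 7777/10000 ≈ 0.777700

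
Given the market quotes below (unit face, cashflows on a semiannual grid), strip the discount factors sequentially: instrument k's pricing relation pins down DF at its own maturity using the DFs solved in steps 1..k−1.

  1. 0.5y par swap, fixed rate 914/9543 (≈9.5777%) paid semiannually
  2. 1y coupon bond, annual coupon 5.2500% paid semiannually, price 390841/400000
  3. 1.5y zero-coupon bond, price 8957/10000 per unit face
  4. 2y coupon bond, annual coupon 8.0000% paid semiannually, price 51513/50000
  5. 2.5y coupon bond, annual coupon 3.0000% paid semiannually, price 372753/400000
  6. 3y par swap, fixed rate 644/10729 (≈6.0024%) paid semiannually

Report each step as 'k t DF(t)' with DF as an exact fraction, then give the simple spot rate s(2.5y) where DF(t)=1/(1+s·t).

step 1 [0.5y] swap r/2=457/9543: DF=(1 − 457/9543·(0))/(1+457/9543) = 9543/10000 ≈ 0.954300
step 2 [1y] bond c/2=21/800: DF=(390841/400000 − 21/800·(0.954300))/(1+21/800) = 9277/10000 ≈ 0.927700
step 3 [1.5y] zero: DF = P = 8957/10000 ≈ 0.895700
step 4 [2y] bond c/2=1/25: DF=(51513/50000 − 1/25·(0.954300+0.927700+0.895700))/(1+1/25) = 4419/5000 ≈ 0.883800
step 5 [2.5y] bond c/2=3/200: DF=(372753/400000 − 3/200·(0.954300+0.927700+0.895700+0.883800))/(1+3/200) = 108/125 ≈ 0.864000
step 6 [3y] swap r/2=322/10729: DF=(1 − 322/10729·(0.954300+0.927700+0.895700+0.883800+0.864000))/(1+322/10729) = 839/1000 ≈ 0.839000

1 1/2 9543/10000
2 1 9277/10000
3 3/2 8957/10000
4 2 4419/5000
5 5/2 108/125
6 3 839/1000
s(2.5y) = (1/(108/125) − 1)/(5/2) = 17/270 ≈ 6.2963%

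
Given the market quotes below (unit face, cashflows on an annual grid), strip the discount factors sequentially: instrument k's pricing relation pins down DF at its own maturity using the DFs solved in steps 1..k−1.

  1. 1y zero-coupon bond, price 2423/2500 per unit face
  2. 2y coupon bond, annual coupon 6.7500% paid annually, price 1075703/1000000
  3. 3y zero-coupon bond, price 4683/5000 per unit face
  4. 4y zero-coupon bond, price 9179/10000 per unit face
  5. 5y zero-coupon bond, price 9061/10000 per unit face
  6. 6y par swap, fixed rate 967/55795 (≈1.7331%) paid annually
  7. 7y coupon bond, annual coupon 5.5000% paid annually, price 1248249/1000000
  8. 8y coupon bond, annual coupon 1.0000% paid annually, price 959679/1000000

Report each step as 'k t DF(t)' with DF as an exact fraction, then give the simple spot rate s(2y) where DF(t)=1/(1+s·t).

step 1 [1y] zero: DF = P = 2423/2500 ≈ 0.969200
step 2 [2y] bond c/1=27/400: DF=(1075703/1000000 − 27/400·(0.969200))/(1+27/400) = 1183/1250 ≈ 0.946400
step 3 [3y] zero: DF = P = 4683/5000 ≈ 0.936600
step 4 [4y] zero: DF = P = 9179/10000 ≈ 0.917900
step 5 [5y] zero: DF = P = 9061/10000 ≈ 0.906100
step 6 [6y] swap r/1=967/55795: DF=(1 − 967/55795·(0.969200+0.946400+0.936600+0.917900+0.906100))/(1+967/55795) = 9033/10000 ≈ 0.903300
step 7 [7y] bond c/1=11/200: DF=(1248249/1000000 − 11/200·(0.969200+0.946400+0.936600+0.917900+0.906100+0.903300))/(1+11/200) = 8923/10000 ≈ 0.892300
step 8 [8y] bond c/1=1/100: DF=(959679/1000000 − 1/100·(0.969200+0.946400+0.936600+0.917900+0.906100+0.903300+0.892300))/(1+1/100) = 8861/10000 ≈ 0.886100

1 1 2423/2500
2 2 1183/1250
3 3 4683/5000
4 4 9179/10000
5 5 9061/10000
6 6 9033/10000
7 7 8923/10000
8 8 8861/10000
s(2y) = (1/(1183/1250) − 1)/(2) = 67/2366 ≈ 2.8318%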